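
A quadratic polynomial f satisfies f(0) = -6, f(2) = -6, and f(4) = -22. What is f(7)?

-76

Forward differences of the values at t = 0, 2, 4:
  f  : -6  -6  -22
  Δ  : 0  -16
  Δ^2: -16
The second differences are constant, confirming degree 2.
Interpolating (Newton forward form) and evaluating at t = 7 gives f(7) = -76.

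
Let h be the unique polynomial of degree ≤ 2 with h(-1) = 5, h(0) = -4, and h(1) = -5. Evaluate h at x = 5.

71

Forward differences of the values at x = -1, 0, 1:
  h  : 5  -4  -5
  Δ  : -9  -1
  Δ^2: 8
The second differences are constant, confirming degree 2.
Interpolating (Newton forward form) and evaluating at x = 5 gives h(5) = 71.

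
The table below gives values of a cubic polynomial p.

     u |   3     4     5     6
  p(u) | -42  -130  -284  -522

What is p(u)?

Write p(u) = au^3 + bu^2 + cu + d. Substituting each data point gives a linear system:
  27a + 9b + 3c + d = -42
  64a + 16b + 4c + d = -130
  125a + 25b + 5c + d = -284
  216a + 36b + 6c + d = -522
Solving the system yields a = -3, b = 3, c = 2, d = 6.
So p(u) = -3u^3 + 3u^2 + 2u + 6.
Check: p(4) = -130. ✓

p(u) = -3u^3 + 3u^2 + 2u + 6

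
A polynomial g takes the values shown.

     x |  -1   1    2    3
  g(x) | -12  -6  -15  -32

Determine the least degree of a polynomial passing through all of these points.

2

Divided differences on the nodes -1, 1, 2, 3:
  order 0: -12  -6  -15  -32
  order 1: 3  -9  -17
  order 2: -4  -4
  order 3: 0
The order-2 divided differences are all -4 (nonzero) and every higher order vanishes, so the data lies on a polynomial of degree exactly 2.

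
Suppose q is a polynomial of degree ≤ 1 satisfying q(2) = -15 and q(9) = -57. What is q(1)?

Using the Lagrange interpolation formula with nodes 2, 9:
  L_0(u) = (u - 9) / -7
  L_1(u) = (u - 2) / 7
Then q(u) = -15·L_0(u) - 57·L_1(u).
Expanding and collecting terms gives q(u) = -6u - 3.
Evaluating at u = 1: q(1) = -9.

-9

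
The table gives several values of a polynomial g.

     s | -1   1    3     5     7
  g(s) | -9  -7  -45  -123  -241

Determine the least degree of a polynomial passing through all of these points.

Forward differences of the values at s = -1, 1, 3, 5, 7:
  g  : -9  -7  -45  -123  -241
  Δ  : 2  -38  -78  -118
  Δ^2: -40  -40  -40
  Δ^3: 0  0
  Δ^4: 0
The second differences are constant (-40) and nonzero, while all higher differences vanish, so the minimal degree is 2.

2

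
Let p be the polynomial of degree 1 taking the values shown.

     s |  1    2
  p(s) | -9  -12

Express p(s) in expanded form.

Using the Lagrange interpolation formula with nodes 1, 2:
  L_0(s) = (s - 2) / -1
  L_1(s) = (s - 1) / 1
Then p(s) = -9·L_0(s) - 12·L_1(s).
Expanding and collecting terms gives p(s) = -3s - 6.
Check: p(1) = -9. ✓

p(s) = -3s - 6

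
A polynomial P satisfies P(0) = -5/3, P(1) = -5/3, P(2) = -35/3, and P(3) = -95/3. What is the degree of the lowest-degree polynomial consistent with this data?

Forward differences of the values at s = 0, 1, 2, 3:
  P  : -5/3  -5/3  -35/3  -95/3
  Δ  : 0  -10  -20
  Δ^2: -10  -10
  Δ^3: 0
The second differences are constant (-10) and nonzero, while all higher differences vanish, so the minimal degree is 2.

2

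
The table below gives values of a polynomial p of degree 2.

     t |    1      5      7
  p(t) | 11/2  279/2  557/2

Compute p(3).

Write p(t) = at^2 + bt + c. Substituting each data point gives a linear system:
  a + b + c = 11/2
  25a + 5b + c = 279/2
  49a + 7b + c = 557/2
Solving the system yields a = 6, b = -5/2, c = 2.
So p(t) = 6t^2 - (5/2)t + 2.
Then p(3) = 97/2.

97/2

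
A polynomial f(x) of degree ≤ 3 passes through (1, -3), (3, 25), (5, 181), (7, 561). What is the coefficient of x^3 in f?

2

Write f(x) = ax^3 + bx^2 + cx + d. Substituting each data point gives a linear system:
  a + b + c + d = -3
  27a + 9b + 3c + d = 25
  125a + 25b + 5c + d = 181
  343a + 49b + 7c + d = 561
Solving the system yields a = 2, b = -2, c = -4, d = 1.
So f(x) = 2x³ - 2x² - 4x + 1.
The leading coefficient is 2.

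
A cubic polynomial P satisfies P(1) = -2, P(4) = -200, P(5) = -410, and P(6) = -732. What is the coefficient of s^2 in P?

Write P(s) = as^3 + bs^2 + cs + d. Substituting each data point gives a linear system:
  a + b + c + d = -2
  64a + 16b + 4c + d = -200
  125a + 25b + 5c + d = -410
  216a + 36b + 6c + d = -732
Solving the system yields a = -4, b = 4, c = -2, d = 0.
So P(s) = -4s^3 + 4s^2 - 2s.
The coefficient of s^2 is 4.

4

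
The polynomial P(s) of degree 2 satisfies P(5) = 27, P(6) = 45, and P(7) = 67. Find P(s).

Write P(s) = as^2 + bs + c. Substituting each data point gives a linear system:
  25a + 5b + c = 27
  36a + 6b + c = 45
  49a + 7b + c = 67
Solving the system yields a = 2, b = -4, c = -3.
So P(s) = 2s^2 - 4s - 3.
Check: P(7) = 67. ✓

P(s) = 2s^2 - 4s - 3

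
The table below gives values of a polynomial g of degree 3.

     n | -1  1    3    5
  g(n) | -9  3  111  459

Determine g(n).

g(n) = 3n^3 + 3n^2 + 3n - 6

Using the Lagrange interpolation formula with nodes -1, 1, 3, 5:
  L_0(n) = (n - 1)(n - 3)(n - 5) / -48
  L_1(n) = (n + 1)(n - 3)(n - 5) / 16
  L_2(n) = (n + 1)(n - 1)(n - 5) / -16
  L_3(n) = (n + 1)(n - 1)(n - 3) / 48
Then g(n) = -9·L_0(n) + 3·L_1(n) + 111·L_2(n) + 459·L_3(n).
Expanding and collecting terms gives g(n) = 3n^3 + 3n^2 + 3n - 6.
Check: g(1) = 3. ✓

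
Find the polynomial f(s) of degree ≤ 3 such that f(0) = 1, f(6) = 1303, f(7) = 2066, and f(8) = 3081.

Write f(s) = as^3 + bs^2 + cs + d. Substituting each data point gives a linear system:
  d = 1
  216a + 36b + 6c + d = 1303
  343a + 49b + 7c + d = 2066
  512a + 64b + 8c + d = 3081
Solving the system yields a = 6, b = 0, c = 1, d = 1.
So f(s) = 6s³ + s + 1.
Check: f(8) = 3081. ✓

f(s) = 6s^3 + s + 1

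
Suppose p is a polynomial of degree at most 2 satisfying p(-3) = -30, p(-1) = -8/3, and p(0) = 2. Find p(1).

Write p(t) = at^2 + bt + c. Substituting each data point gives a linear system:
  9a - 3b + c = -30
  a - b + c = -8/3
  c = 2
Solving the system yields a = -3, b = 5/3, c = 2.
So p(t) = -3t² + (5/3)t + 2.
Then p(1) = 2/3.

2/3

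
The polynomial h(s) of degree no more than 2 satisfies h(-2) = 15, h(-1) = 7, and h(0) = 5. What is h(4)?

Using the Lagrange interpolation formula with nodes -2, -1, 0:
  L_0(s) = (s + 1)s / 2
  L_1(s) = (s + 2)s / -1
  L_2(s) = (s + 2)(s + 1) / 2
Then h(s) = 15·L_0(s) + 7·L_1(s) + 5·L_2(s).
Expanding and collecting terms gives h(s) = 3s^2 + s + 5.
Evaluating at s = 4: h(4) = 57.

57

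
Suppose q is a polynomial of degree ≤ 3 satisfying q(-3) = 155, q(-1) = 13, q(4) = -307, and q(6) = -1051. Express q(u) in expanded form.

Using the Lagrange interpolation formula with nodes -3, -1, 4, 6:
  L_0(u) = (u + 1)(u - 4)(u - 6) / -126
  L_1(u) = (u + 3)(u - 4)(u - 6) / 70
  L_2(u) = (u + 3)(u + 1)(u - 6) / -70
  L_3(u) = (u + 3)(u + 1)(u - 4) / 126
Then q(u) = 155·L_0(u) + 13·L_1(u) - 307·L_2(u) - 1051·L_3(u).
Expanding and collecting terms gives q(u) = -5u^3 + u^2 - 2u + 5.
Check: q(-1) = 13. ✓

q(u) = -5u^3 + u^2 - 2u + 5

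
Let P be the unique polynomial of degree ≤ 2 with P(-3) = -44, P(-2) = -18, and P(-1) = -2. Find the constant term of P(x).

4

Write P(x) = ax^2 + bx + c. Substituting each data point gives a linear system:
  9a - 3b + c = -44
  4a - 2b + c = -18
  a - b + c = -2
Solving the system yields a = -5, b = 1, c = 4.
So P(x) = -5x^2 + x + 4.
The constant term is 4.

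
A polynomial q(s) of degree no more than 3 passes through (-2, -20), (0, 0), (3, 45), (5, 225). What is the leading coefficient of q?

Write q(s) = as^3 + bs^2 + cs + d. Substituting each data point gives a linear system:
  -8a + 4b - 2c + d = -20
  d = 0
  27a + 9b + 3c + d = 45
  125a + 25b + 5c + d = 225
Solving the system yields a = 2, b = -1, c = 0, d = 0.
So q(s) = 2s³ - s².
The leading coefficient is 2.

2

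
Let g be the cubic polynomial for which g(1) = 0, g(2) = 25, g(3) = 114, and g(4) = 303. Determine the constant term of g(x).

3

Write g(x) = ax^3 + bx^2 + cx + d. Substituting each data point gives a linear system:
  a + b + c + d = 0
  8a + 4b + 2c + d = 25
  27a + 9b + 3c + d = 114
  64a + 16b + 4c + d = 303
Solving the system yields a = 6, b = -4, c = -5, d = 3.
So g(x) = 6x^3 - 4x^2 - 5x + 3.
The constant term is 3.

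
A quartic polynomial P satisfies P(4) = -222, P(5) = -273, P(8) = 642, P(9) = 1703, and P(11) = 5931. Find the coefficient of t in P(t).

Write P(t) = at^4 + bt^3 + ct^2 + dt + e. Substituting each data point gives a linear system:
  256a + 64b + 16c + 4d + e = -222
  625a + 125b + 25c + 5d + e = -273
  4096a + 512b + 64c + 8d + e = 642
  6561a + 729b + 81c + 9d + e = 1703
  14641a + 1331b + 121c + 11d + e = 5931
Solving the system yields a = 1, b = -6, c = -6, d = 0, e = 2.
So P(t) = t⁴ - 6t³ - 6t² + 2.
The coefficient of t is 0.

0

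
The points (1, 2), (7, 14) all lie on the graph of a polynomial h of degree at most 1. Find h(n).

h(n) = 2n

Write h(n) = an + b. Substituting each data point gives a linear system:
  a + b = 2
  7a + b = 14
Solving the system yields a = 2, b = 0.
So h(n) = 2n.
Check: h(1) = 2. ✓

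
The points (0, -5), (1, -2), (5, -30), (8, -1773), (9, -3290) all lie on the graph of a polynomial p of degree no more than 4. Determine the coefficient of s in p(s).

Write p(s) = as^4 + bs^3 + cs^2 + ds + e. Substituting each data point gives a linear system:
  e = -5
  a + b + c + d + e = -2
  625a + 125b + 25c + 5d + e = -30
  4096a + 512b + 64c + 8d + e = -1773
  6561a + 729b + 81c + 9d + e = -3290
Solving the system yields a = -1, b = 4, c = 5, d = -5, e = -5.
So p(s) = -s^4 + 4s^3 + 5s^2 - 5s - 5.
The coefficient of s is -5.

-5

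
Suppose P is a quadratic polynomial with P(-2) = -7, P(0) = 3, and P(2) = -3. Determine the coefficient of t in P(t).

Write P(t) = at^2 + bt + c. Substituting each data point gives a linear system:
  4a - 2b + c = -7
  c = 3
  4a + 2b + c = -3
Solving the system yields a = -2, b = 1, c = 3.
So P(t) = -2t^2 + t + 3.
The coefficient of t is 1.

1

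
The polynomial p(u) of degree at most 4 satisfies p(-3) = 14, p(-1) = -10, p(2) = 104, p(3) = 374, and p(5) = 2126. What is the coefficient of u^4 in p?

2

Write p(u) = au^4 + bu^3 + cu^2 + du + e. Substituting each data point gives a linear system:
  81a - 27b + 9c - 3d + e = 14
  a - b + c - d + e = -10
  16a + 8b + 4c + 2d + e = 104
  81a + 27b + 9c + 3d + e = 374
  625a + 125b + 25c + 5d + e = 2126
Solving the system yields a = 2, b = 6, c = 4, d = 6, e = -4.
So p(u) = 2u^4 + 6u^3 + 4u^2 + 6u - 4.
The leading coefficient is 2.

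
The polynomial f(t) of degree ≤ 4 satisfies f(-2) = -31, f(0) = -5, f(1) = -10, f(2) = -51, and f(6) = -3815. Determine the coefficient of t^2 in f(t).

Write f(t) = at^4 + bt^3 + ct^2 + dt + e. Substituting each data point gives a linear system:
  16a - 8b + 4c - 2d + e = -31
  e = -5
  a + b + c + d + e = -10
  16a + 8b + 4c + 2d + e = -51
  1296a + 216b + 36c + 6d + e = -3815
Solving the system yields a = -3, b = 0, c = 3, d = -5, e = -5.
So f(t) = -3t⁴ + 3t² - 5t - 5.
The coefficient of t^2 is 3.

3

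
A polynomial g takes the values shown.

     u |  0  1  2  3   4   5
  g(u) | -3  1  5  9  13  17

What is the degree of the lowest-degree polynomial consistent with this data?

Forward differences of the values at u = 0, 1, 2, 3, 4, 5:
  g  : -3  1  5  9  13  17
  Δ  : 4  4  4  4  4
  Δ^2: 0  0  0  0
  Δ^3: 0  0  0
  Δ^4: 0  0
  Δ^5: 0
The first differences are constant (4) and nonzero, while all higher differences vanish, so the minimal degree is 1.

1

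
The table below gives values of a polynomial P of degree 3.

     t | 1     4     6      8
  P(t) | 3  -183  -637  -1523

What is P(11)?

Write P(t) = at^3 + bt^2 + ct + d. Substituting each data point gives a linear system:
  a + b + c + d = 3
  64a + 16b + 4c + d = -183
  216a + 36b + 6c + d = -637
  512a + 64b + 8c + d = -1523
Solving the system yields a = -3, b = 0, c = 1, d = 5.
So P(t) = -3t³ + t + 5.
Then P(11) = -3977.

-3977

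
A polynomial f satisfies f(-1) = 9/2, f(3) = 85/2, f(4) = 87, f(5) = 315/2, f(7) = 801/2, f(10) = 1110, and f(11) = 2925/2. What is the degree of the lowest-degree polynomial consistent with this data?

Divided differences on the nodes -1, 3, 4, 5, 7, 10, 11:
  order 0: 9/2  85/2  87  315/2  801/2  1110  2925/2
  order 1: 19/2  89/2  141/2  243/2  473/2  705/2
  order 2: 7  13  17  23  29
  order 3: 1  1  1  1
  order 4: 0  0  0
  order 5: 0  0
  order 6: 0
The order-3 divided differences are all 1 (nonzero) and every higher order vanishes, so the data lies on a polynomial of degree exactly 3.

3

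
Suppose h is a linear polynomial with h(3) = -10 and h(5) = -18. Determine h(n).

Using the Lagrange interpolation formula with nodes 3, 5:
  L_0(n) = (n - 5) / -2
  L_1(n) = (n - 3) / 2
Then h(n) = -10·L_0(n) - 18·L_1(n).
Expanding and collecting terms gives h(n) = -4n + 2.
Check: h(5) = -18. ✓

h(n) = -4n + 2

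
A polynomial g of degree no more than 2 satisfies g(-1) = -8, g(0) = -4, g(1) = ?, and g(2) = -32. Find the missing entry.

On equispaced nodes a degree-2 polynomial has vanishing third forward difference, so
  - g(-1) + 3·g(0) - 3·g(1) + g(2) = 0.
Substituting the known values and solving for g(1):
  -3·g(1) = 36
  g(1) = -12.

-12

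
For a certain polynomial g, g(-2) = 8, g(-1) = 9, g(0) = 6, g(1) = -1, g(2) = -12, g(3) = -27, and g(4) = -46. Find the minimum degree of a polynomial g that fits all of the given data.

Forward differences of the values at s = -2, -1, 0, 1, 2, 3, 4:
  g  : 8  9  6  -1  -12  -27  -46
  Δ  : 1  -3  -7  -11  -15  -19
  Δ^2: -4  -4  -4  -4  -4
  Δ^3: 0  0  0  0
  Δ^4: 0  0  0
  Δ^5: 0  0
  Δ^6: 0
The second differences are constant (-4) and nonzero, while all higher differences vanish, so the minimal degree is 2.

2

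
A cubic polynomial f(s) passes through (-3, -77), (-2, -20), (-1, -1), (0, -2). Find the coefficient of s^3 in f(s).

Write f(s) = as^3 + bs^2 + cs + d. Substituting each data point gives a linear system:
  -27a + 9b - 3c + d = -77
  -8a + 4b - 2c + d = -20
  -a + b - c + d = -1
  d = -2
Solving the system yields a = 3, b = -1, c = -5, d = -2.
So f(s) = 3s^3 - s^2 - 5s - 2.
The leading coefficient is 3.

3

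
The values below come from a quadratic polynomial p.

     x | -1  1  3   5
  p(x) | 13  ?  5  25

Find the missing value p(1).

The 3 known points determine the degree-2 polynomial uniquely.
Write p(x) = ax^2 + bx + c. Substituting each data point gives a linear system:
  a - b + c = 13
  9a + 3b + c = 5
  25a + 5b + c = 25
Solving the system yields a = 2, b = -6, c = 5.
So p(x) = 2x^2 - 6x + 5.
Then p(1) = 1.

1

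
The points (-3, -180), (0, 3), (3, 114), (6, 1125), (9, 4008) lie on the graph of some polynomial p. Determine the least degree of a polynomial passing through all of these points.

3

Forward differences of the values at n = -3, 0, 3, 6, 9:
  p  : -180  3  114  1125  4008
  Δ  : 183  111  1011  2883
  Δ^2: -72  900  1872
  Δ^3: 972  972
  Δ^4: 0
The third differences are constant (972) and nonzero, while all higher differences vanish, so the minimal degree is 3.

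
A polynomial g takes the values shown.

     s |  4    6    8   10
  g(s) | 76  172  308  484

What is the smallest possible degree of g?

Forward differences of the values at s = 4, 6, 8, 10:
  g  : 76  172  308  484
  Δ  : 96  136  176
  Δ^2: 40  40
  Δ^3: 0
The second differences are constant (40) and nonzero, while all higher differences vanish, so the minimal degree is 2.

2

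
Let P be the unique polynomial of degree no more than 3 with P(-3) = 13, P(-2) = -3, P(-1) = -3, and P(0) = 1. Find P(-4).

Using the Lagrange interpolation formula with nodes -3, -2, -1, 0:
  L_0(s) = (s + 2)(s + 1)s / -6
  L_1(s) = (s + 3)(s + 1)s / 2
  L_2(s) = (s + 3)(s + 2)s / -2
  L_3(s) = (s + 3)(s + 2)(s + 1) / 6
Then P(s) = 13·L_0(s) - 3·L_1(s) - 3·L_2(s) + 1·L_3(s).
Expanding and collecting terms gives P(s) = -2s³ - 4s² + 2s + 1.
Evaluating at s = -4: P(-4) = 57.

57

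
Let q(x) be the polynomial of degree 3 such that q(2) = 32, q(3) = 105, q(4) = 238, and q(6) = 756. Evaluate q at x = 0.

Using the Lagrange interpolation formula with nodes 2, 3, 4, 6:
  L_0(x) = (x - 3)(x - 4)(x - 6) / -8
  L_1(x) = (x - 2)(x - 4)(x - 6) / 3
  L_2(x) = (x - 2)(x - 3)(x - 6) / -4
  L_3(x) = (x - 2)(x - 3)(x - 4) / 24
Then q(x) = 32·L_0(x) + 105·L_1(x) + 238·L_2(x) + 756·L_3(x).
Expanding and collecting terms gives q(x) = 3x^3 + 3x^2 + x - 6.
Evaluating at x = 0: q(0) = -6.

-6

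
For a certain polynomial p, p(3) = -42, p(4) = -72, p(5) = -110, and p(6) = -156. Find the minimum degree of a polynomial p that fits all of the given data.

2

Forward differences of the values at t = 3, 4, 5, 6:
  p  : -42  -72  -110  -156
  Δ  : -30  -38  -46
  Δ^2: -8  -8
  Δ^3: 0
The second differences are constant (-8) and nonzero, while all higher differences vanish, so the minimal degree is 2.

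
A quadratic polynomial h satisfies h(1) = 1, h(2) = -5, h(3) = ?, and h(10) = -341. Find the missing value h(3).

The 3 known points determine the degree-2 polynomial uniquely.
Write h(x) = ax^2 + bx + c. Substituting each data point gives a linear system:
  a + b + c = 1
  4a + 2b + c = -5
  100a + 10b + c = -341
Solving the system yields a = -4, b = 6, c = -1.
So h(x) = -4x^2 + 6x - 1.
Then h(3) = -19.

-19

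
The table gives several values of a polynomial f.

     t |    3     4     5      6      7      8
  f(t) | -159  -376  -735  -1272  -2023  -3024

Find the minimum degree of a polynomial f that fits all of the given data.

Forward differences of the values at t = 3, 4, 5, 6, 7, 8:
  f  : -159  -376  -735  -1272  -2023  -3024
  Δ  : -217  -359  -537  -751  -1001
  Δ^2: -142  -178  -214  -250
  Δ^3: -36  -36  -36
  Δ^4: 0  0
  Δ^5: 0
The third differences are constant (-36) and nonzero, while all higher differences vanish, so the minimal degree is 3.

3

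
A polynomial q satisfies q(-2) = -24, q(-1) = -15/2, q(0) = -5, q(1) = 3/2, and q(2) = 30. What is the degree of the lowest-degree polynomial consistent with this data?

Forward differences of the values at t = -2, -1, 0, 1, 2:
  q  : -24  -15/2  -5  3/2  30
  Δ  : 33/2  5/2  13/2  57/2
  Δ^2: -14  4  22
  Δ^3: 18  18
  Δ^4: 0
The third differences are constant (18) and nonzero, while all higher differences vanish, so the minimal degree is 3.

3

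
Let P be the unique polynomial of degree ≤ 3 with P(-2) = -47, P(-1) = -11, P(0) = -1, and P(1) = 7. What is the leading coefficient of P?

Write P(x) = ax^3 + bx^2 + cx + d. Substituting each data point gives a linear system:
  -8a + 4b - 2c + d = -47
  -a + b - c + d = -11
  d = -1
  a + b + c + d = 7
Solving the system yields a = 4, b = -1, c = 5, d = -1.
So P(x) = 4x^3 - x^2 + 5x - 1.
The leading coefficient is 4.

4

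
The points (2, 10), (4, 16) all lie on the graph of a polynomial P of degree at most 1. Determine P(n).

P(n) = 3n + 4

Using the Lagrange interpolation formula with nodes 2, 4:
  L_0(n) = (n - 4) / -2
  L_1(n) = (n - 2) / 2
Then P(n) = 10·L_0(n) + 16·L_1(n).
Expanding and collecting terms gives P(n) = 3n + 4.
Check: P(4) = 16. ✓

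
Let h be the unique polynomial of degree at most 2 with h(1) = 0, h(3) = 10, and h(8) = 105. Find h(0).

Write h(s) = as^2 + bs + c. Substituting each data point gives a linear system:
  a + b + c = 0
  9a + 3b + c = 10
  64a + 8b + c = 105
Solving the system yields a = 2, b = -3, c = 1.
So h(s) = 2s^2 - 3s + 1.
Then h(0) = 1.

1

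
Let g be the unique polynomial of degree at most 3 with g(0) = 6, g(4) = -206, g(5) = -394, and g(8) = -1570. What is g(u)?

Write g(u) = au^3 + bu^2 + cu + d. Substituting each data point gives a linear system:
  d = 6
  64a + 16b + 4c + d = -206
  125a + 25b + 5c + d = -394
  512a + 64b + 8c + d = -1570
Solving the system yields a = -3, b = 0, c = -5, d = 6.
So g(u) = -3u³ - 5u + 6.
Check: g(4) = -206. ✓

g(u) = -3u^3 - 5u + 6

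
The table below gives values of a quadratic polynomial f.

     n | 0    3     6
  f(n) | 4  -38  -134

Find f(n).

f(n) = -3n^2 - 5n + 4

Using the Lagrange interpolation formula with nodes 0, 3, 6:
  L_0(n) = (n - 3)(n - 6) / 18
  L_1(n) = n(n - 6) / -9
  L_2(n) = n(n - 3) / 18
Then f(n) = 4·L_0(n) - 38·L_1(n) - 134·L_2(n).
Expanding and collecting terms gives f(n) = -3n^2 - 5n + 4.
Check: f(3) = -38. ✓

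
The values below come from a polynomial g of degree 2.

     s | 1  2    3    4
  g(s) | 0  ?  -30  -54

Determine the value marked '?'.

The 3 known points determine the degree-2 polynomial uniquely.
Write g(s) = as^2 + bs + c. Substituting each data point gives a linear system:
  a + b + c = 0
  9a + 3b + c = -30
  16a + 4b + c = -54
Solving the system yields a = -3, b = -3, c = 6.
So g(s) = -3s^2 - 3s + 6.
Then g(2) = -12.

-12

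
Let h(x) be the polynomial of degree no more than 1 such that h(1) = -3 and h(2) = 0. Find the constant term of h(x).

-6

Write h(x) = ax + b. Substituting each data point gives a linear system:
  a + b = -3
  2a + b = 0
Solving the system yields a = 3, b = -6.
So h(x) = 3x - 6.
The constant term is -6.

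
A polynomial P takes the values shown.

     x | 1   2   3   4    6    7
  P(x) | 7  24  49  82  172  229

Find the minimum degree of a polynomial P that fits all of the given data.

2

Divided differences on the nodes 1, 2, 3, 4, 6, 7:
  order 0: 7  24  49  82  172  229
  order 1: 17  25  33  45  57
  order 2: 4  4  4  4
  order 3: 0  0  0
  order 4: 0  0
  order 5: 0
The order-2 divided differences are all 4 (nonzero) and every higher order vanishes, so the data lies on a polynomial of degree exactly 2.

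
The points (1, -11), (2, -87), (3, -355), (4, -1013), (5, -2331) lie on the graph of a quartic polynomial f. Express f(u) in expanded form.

f(u) = -3u^4 - 3u^3 - 3u^2 - u - 1

Using the Lagrange interpolation formula with nodes 1, 2, 3, 4, 5:
  L_0(u) = (u - 2)(u - 3)(u - 4)(u - 5) / 24
  L_1(u) = (u - 1)(u - 3)(u - 4)(u - 5) / -6
  L_2(u) = (u - 1)(u - 2)(u - 4)(u - 5) / 4
  L_3(u) = (u - 1)(u - 2)(u - 3)(u - 5) / -6
  L_4(u) = (u - 1)(u - 2)(u - 3)(u - 4) / 24
Then f(u) = -11·L_0(u) - 87·L_1(u) - 355·L_2(u) - 1013·L_3(u) - 2331·L_4(u).
Expanding and collecting terms gives f(u) = -3u^4 - 3u^3 - 3u^2 - u - 1.
Check: f(3) = -355. ✓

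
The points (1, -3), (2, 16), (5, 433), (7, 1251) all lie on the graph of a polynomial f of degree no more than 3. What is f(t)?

Write f(t) = at^3 + bt^2 + ct + d. Substituting each data point gives a linear system:
  a + b + c + d = -3
  8a + 4b + 2c + d = 16
  125a + 25b + 5c + d = 433
  343a + 49b + 7c + d = 1251
Solving the system yields a = 4, b = -2, c = -3, d = -2.
So f(t) = 4t^3 - 2t^2 - 3t - 2.
Check: f(2) = 16. ✓

f(t) = 4t^3 - 2t^2 - 3t - 2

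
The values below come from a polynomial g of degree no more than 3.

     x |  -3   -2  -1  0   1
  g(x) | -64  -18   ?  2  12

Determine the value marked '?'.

On equispaced nodes a degree-3 polynomial has vanishing fourth forward difference, so
  g(-3) - 4·g(-2) + 6·g(-1) - 4·g(0) + g(1) = 0.
Substituting the known values and solving for g(-1):
  6·g(-1) = -12
  g(-1) = -2.

-2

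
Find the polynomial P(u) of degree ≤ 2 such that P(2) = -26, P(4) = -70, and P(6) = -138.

P(u) = -3u^2 - 4u - 6

Write P(u) = au^2 + bu + c. Substituting each data point gives a linear system:
  4a + 2b + c = -26
  16a + 4b + c = -70
  36a + 6b + c = -138
Solving the system yields a = -3, b = -4, c = -6.
So P(u) = -3u^2 - 4u - 6.
Check: P(6) = -138. ✓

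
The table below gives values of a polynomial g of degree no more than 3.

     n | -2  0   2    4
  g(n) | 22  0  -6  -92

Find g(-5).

295

Write g(n) = an^3 + bn^2 + cn + d. Substituting each data point gives a linear system:
  -8a + 4b - 2c + d = 22
  d = 0
  8a + 4b + 2c + d = -6
  64a + 16b + 4c + d = -92
Solving the system yields a = -2, b = 2, c = 1, d = 0.
So g(n) = -2n^3 + 2n^2 + n.
Then g(-5) = 295.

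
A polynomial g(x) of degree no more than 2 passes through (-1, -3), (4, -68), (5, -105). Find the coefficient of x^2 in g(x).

Write g(x) = ax^2 + bx + c. Substituting each data point gives a linear system:
  a - b + c = -3
  16a + 4b + c = -68
  25a + 5b + c = -105
Solving the system yields a = -4, b = -1, c = 0.
So g(x) = -4x^2 - x.
The leading coefficient is -4.

-4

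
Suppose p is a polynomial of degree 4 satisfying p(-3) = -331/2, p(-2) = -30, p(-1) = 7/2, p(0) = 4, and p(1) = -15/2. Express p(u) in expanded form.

Write p(u) = au^4 + bu^3 + cu^2 + du + e. Substituting each data point gives a linear system:
  81a - 27b + 9c - 3d + e = -331/2
  16a - 8b + 4c - 2d + e = -30
  a - b + c - d + e = 7/2
  e = 4
  a + b + c + d + e = -15/2
Solving the system yields a = -2, b = -1/2, c = -4, d = -5, e = 4.
So p(u) = -2u⁴ - (1/2)u³ - 4u² - 5u + 4.
Check: p(-2) = -30. ✓

p(u) = -2u^4 - (1/2)u^3 - 4u^2 - 5u + 4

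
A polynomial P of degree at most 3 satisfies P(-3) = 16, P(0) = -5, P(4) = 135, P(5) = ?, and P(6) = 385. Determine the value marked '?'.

240

The 4 known points determine the degree-3 polynomial uniquely.
Write P(s) = as^3 + bs^2 + cs + d. Substituting each data point gives a linear system:
  -27a + 9b - 3c + d = 16
  d = -5
  64a + 16b + 4c + d = 135
  216a + 36b + 6c + d = 385
Solving the system yields a = 1, b = 5, c = -1, d = -5.
So P(s) = s³ + 5s² - s - 5.
Then P(5) = 240.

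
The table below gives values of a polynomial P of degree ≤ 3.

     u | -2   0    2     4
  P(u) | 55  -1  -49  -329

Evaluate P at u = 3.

-145

Using the Lagrange interpolation formula with nodes -2, 0, 2, 4:
  L_0(u) = u(u - 2)(u - 4) / -48
  L_1(u) = (u + 2)(u - 2)(u - 4) / 16
  L_2(u) = (u + 2)u(u - 4) / -16
  L_3(u) = (u + 2)u(u - 2) / 48
Then P(u) = 55·L_0(u) - 1·L_1(u) - 49·L_2(u) - 329·L_3(u).
Expanding and collecting terms gives P(u) = -5u³ + u² - 6u - 1.
Evaluating at u = 3: P(3) = -145.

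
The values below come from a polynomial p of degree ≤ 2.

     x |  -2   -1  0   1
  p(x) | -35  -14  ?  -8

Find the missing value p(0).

-5

The 3 known points determine the degree-2 polynomial uniquely.
Write p(x) = ax^2 + bx + c. Substituting each data point gives a linear system:
  4a - 2b + c = -35
  a - b + c = -14
  a + b + c = -8
Solving the system yields a = -6, b = 3, c = -5.
So p(x) = -6x^2 + 3x - 5.
Then p(0) = -5.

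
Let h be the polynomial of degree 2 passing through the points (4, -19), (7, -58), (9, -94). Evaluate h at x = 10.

Using the Lagrange interpolation formula with nodes 4, 7, 9:
  L_0(x) = (x - 7)(x - 9) / 15
  L_1(x) = (x - 4)(x - 9) / -6
  L_2(x) = (x - 4)(x - 7) / 10
Then h(x) = -19·L_0(x) - 58·L_1(x) - 94·L_2(x).
Expanding and collecting terms gives h(x) = -x^2 - 2x + 5.
Evaluating at x = 10: h(10) = -115.

-115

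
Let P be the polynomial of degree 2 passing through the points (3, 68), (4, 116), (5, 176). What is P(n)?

Write P(n) = an^2 + bn + c. Substituting each data point gives a linear system:
  9a + 3b + c = 68
  16a + 4b + c = 116
  25a + 5b + c = 176
Solving the system yields a = 6, b = 6, c = -4.
So P(n) = 6n^2 + 6n - 4.
Check: P(5) = 176. ✓

P(n) = 6n^2 + 6n - 4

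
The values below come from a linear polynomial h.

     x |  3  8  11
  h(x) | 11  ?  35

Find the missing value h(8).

26

The 2 known points determine the degree-1 polynomial uniquely.
Write h(x) = ax + b. Substituting each data point gives a linear system:
  3a + b = 11
  11a + b = 35
Solving the system yields a = 3, b = 2.
So h(x) = 3x + 2.
Then h(8) = 26.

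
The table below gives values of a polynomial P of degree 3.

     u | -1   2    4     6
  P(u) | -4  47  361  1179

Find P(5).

Using the Lagrange interpolation formula with nodes -1, 2, 4, 6:
  L_0(u) = (u - 2)(u - 4)(u - 6) / -105
  L_1(u) = (u + 1)(u - 4)(u - 6) / 24
  L_2(u) = (u + 1)(u - 2)(u - 6) / -20
  L_3(u) = (u + 1)(u - 2)(u - 4) / 56
Then P(u) = -4·L_0(u) + 47·L_1(u) + 361·L_2(u) + 1179·L_3(u).
Expanding and collecting terms gives P(u) = 5u³ + 3u² - u - 3.
Evaluating at u = 5: P(5) = 692.

692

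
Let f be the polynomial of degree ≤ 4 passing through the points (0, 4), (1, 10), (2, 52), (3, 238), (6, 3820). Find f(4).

748

Using the Lagrange interpolation formula with nodes 0, 1, 2, 3, 6:
  L_0(u) = (u - 1)(u - 2)(u - 3)(u - 6) / 36
  L_1(u) = u(u - 2)(u - 3)(u - 6) / -10
  L_2(u) = u(u - 1)(u - 3)(u - 6) / 8
  L_3(u) = u(u - 1)(u - 2)(u - 6) / -18
  L_4(u) = u(u - 1)(u - 2)(u - 3) / 360
Then f(u) = 4·L_0(u) + 10·L_1(u) + 52·L_2(u) + 238·L_3(u) + 3820·L_4(u).
Expanding and collecting terms gives f(u) = 3u^4 - 3u^2 + 6u + 4.
Evaluating at u = 4: f(4) = 748.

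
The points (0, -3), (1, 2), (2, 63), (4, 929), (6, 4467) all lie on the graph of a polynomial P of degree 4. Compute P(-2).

11

Using the Lagrange interpolation formula with nodes 0, 1, 2, 4, 6:
  L_0(x) = (x - 1)(x - 2)(x - 4)(x - 6) / 48
  L_1(x) = x(x - 2)(x - 4)(x - 6) / -15
  L_2(x) = x(x - 1)(x - 4)(x - 6) / 16
  L_3(x) = x(x - 1)(x - 2)(x - 6) / -48
  L_4(x) = x(x - 1)(x - 2)(x - 4) / 240
Then P(x) = -3·L_0(x) + 2·L_1(x) + 63·L_2(x) + 929·L_3(x) + 4467·L_4(x).
Expanding and collecting terms gives P(x) = 3x^4 + 3x^3 - 2x^2 + x - 3.
Evaluating at x = -2: P(-2) = 11.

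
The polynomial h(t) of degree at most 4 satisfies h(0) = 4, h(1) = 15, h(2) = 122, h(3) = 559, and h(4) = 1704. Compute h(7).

15327

Forward differences of the values at t = 0, 1, 2, 3, 4:
  h  : 4  15  122  559  1704
  Δ  : 11  107  437  1145
  Δ^2: 96  330  708
  Δ^3: 234  378
  Δ^4: 144
The fourth differences are constant, confirming degree 4.
Interpolating (Newton forward form) and evaluating at t = 7 gives h(7) = 15327.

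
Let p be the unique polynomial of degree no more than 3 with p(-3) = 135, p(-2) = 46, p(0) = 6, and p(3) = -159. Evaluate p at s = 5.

-689

Write p(s) = as^3 + bs^2 + cs + d. Substituting each data point gives a linear system:
  -27a + 9b - 3c + d = 135
  -8a + 4b - 2c + d = 46
  d = 6
  27a + 9b + 3c + d = -159
Solving the system yields a = -5, b = -2, c = -4, d = 6.
So p(s) = -5s^3 - 2s^2 - 4s + 6.
Then p(5) = -689.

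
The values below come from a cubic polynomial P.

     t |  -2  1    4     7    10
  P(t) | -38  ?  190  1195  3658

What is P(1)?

-5

The 4 known points determine the degree-3 polynomial uniquely.
Write P(t) = at^3 + bt^2 + ct + d. Substituting each data point gives a linear system:
  -8a + 4b - 2c + d = -38
  64a + 16b + 4c + d = 190
  343a + 49b + 7c + d = 1195
  1000a + 100b + 10c + d = 3658
Solving the system yields a = 4, b = -3, c = -4, d = -2.
So P(t) = 4t^3 - 3t^2 - 4t - 2.
Then P(1) = -5.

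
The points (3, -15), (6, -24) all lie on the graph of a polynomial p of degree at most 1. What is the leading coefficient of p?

-3

Write p(s) = as + b. Substituting each data point gives a linear system:
  3a + b = -15
  6a + b = -24
Solving the system yields a = -3, b = -6.
So p(s) = -3s - 6.
The leading coefficient is -3.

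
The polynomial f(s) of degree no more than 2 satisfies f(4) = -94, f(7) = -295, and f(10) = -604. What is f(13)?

Using the Lagrange interpolation formula with nodes 4, 7, 10:
  L_0(s) = (s - 7)(s - 10) / 18
  L_1(s) = (s - 4)(s - 10) / -9
  L_2(s) = (s - 4)(s - 7) / 18
Then f(s) = -94·L_0(s) - 295·L_1(s) - 604·L_2(s).
Expanding and collecting terms gives f(s) = -6s^2 - s + 6.
Evaluating at s = 13: f(13) = -1021.

-1021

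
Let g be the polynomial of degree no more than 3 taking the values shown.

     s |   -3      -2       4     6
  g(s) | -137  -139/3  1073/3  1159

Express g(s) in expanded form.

Using the Lagrange interpolation formula with nodes -3, -2, 4, 6:
  L_0(s) = (s + 2)(s - 4)(s - 6) / -63
  L_1(s) = (s + 3)(s - 4)(s - 6) / 48
  L_2(s) = (s + 3)(s + 2)(s - 6) / -84
  L_3(s) = (s + 3)(s + 2)(s - 4) / 144
Then g(s) = -137·L_0(s) - 139/3·L_1(s) + 1073/3·L_2(s) + 1159·L_3(s).
Expanding and collecting terms gives g(s) = 5s³ + (5/3)s² + 4s - 5.
Check: g(-3) = -137. ✓

g(s) = 5s^3 + (5/3)s^2 + 4s - 5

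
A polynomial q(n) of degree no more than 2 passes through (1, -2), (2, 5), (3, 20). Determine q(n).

q(n) = 4n^2 - 5n - 1

Using the Lagrange interpolation formula with nodes 1, 2, 3:
  L_0(n) = (n - 2)(n - 3) / 2
  L_1(n) = (n - 1)(n - 3) / -1
  L_2(n) = (n - 1)(n - 2) / 2
Then q(n) = -2·L_0(n) + 5·L_1(n) + 20·L_2(n).
Expanding and collecting terms gives q(n) = 4n^2 - 5n - 1.
Check: q(1) = -2. ✓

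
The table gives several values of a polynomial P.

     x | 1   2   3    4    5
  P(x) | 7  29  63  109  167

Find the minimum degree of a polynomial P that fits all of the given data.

Forward differences of the values at x = 1, 2, 3, 4, 5:
  P  : 7  29  63  109  167
  Δ  : 22  34  46  58
  Δ^2: 12  12  12
  Δ^3: 0  0
  Δ^4: 0
The second differences are constant (12) and nonzero, while all higher differences vanish, so the minimal degree is 2.

2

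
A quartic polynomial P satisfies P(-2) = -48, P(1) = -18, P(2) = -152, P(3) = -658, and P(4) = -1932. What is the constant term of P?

-4

Write P(u) = au^4 + bu^3 + cu^2 + du + e. Substituting each data point gives a linear system:
  16a - 8b + 4c - 2d + e = -48
  a + b + c + d + e = -18
  16a + 8b + 4c + 2d + e = -152
  81a + 27b + 9c + 3d + e = -658
  256a + 64b + 16c + 4d + e = -1932
Solving the system yields a = -6, b = -6, c = 0, d = -2, e = -4.
So P(u) = -6u⁴ - 6u³ - 2u - 4.
The constant term is -4.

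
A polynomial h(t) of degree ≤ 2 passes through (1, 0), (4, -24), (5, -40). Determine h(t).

Write h(t) = at^2 + bt + c. Substituting each data point gives a linear system:
  a + b + c = 0
  16a + 4b + c = -24
  25a + 5b + c = -40
Solving the system yields a = -2, b = 2, c = 0.
So h(t) = -2t² + 2t.
Check: h(5) = -40. ✓

h(t) = -2t^2 + 2t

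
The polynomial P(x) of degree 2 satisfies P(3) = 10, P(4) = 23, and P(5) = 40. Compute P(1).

-4

Using the Lagrange interpolation formula with nodes 3, 4, 5:
  L_0(x) = (x - 4)(x - 5) / 2
  L_1(x) = (x - 3)(x - 5) / -1
  L_2(x) = (x - 3)(x - 4) / 2
Then P(x) = 10·L_0(x) + 23·L_1(x) + 40·L_2(x).
Expanding and collecting terms gives P(x) = 2x^2 - x - 5.
Evaluating at x = 1: P(1) = -4.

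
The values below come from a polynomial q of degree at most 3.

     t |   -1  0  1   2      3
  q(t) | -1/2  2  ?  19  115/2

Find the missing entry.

9/2

On equispaced nodes a degree-3 polynomial has vanishing fourth forward difference, so
  q(-1) - 4·q(0) + 6·q(1) - 4·q(2) + q(3) = 0.
Substituting the known values and solving for q(1):
  6·q(1) = 27
  q(1) = 9/2.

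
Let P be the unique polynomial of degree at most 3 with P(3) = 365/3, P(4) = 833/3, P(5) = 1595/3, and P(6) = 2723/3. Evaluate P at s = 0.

5/3

Write P(s) = as^3 + bs^2 + cs + d. Substituting each data point gives a linear system:
  27a + 9b + 3c + d = 365/3
  64a + 16b + 4c + d = 833/3
  125a + 25b + 5c + d = 1595/3
  216a + 36b + 6c + d = 2723/3
Solving the system yields a = 4, b = 1, c = 1, d = 5/3.
So P(s) = 4s^3 + s^2 + s + 5/3.
Then P(0) = 5/3.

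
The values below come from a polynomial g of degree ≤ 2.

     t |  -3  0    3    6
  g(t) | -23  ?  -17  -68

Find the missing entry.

-2

On equispaced nodes a degree-2 polynomial has vanishing third forward difference, so
  - g(-3) + 3·g(0) - 3·g(3) + g(6) = 0.
Substituting the known values and solving for g(0):
  3·g(0) = -6
  g(0) = -2.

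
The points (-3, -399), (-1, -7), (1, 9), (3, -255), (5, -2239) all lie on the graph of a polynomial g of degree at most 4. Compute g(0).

6

Forward differences of the values at t = -3, -1, 1, 3, 5:
  g  : -399  -7  9  -255  -2239
  Δ  : 392  16  -264  -1984
  Δ^2: -376  -280  -1720
  Δ^3: 96  -1440
  Δ^4: -1536
The fourth differences are constant, confirming degree 4.
Interpolating (Newton forward form) and evaluating at t = 0 gives g(0) = 6.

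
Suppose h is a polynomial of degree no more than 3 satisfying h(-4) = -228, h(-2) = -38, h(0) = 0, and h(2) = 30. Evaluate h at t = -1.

-9

Using the Lagrange interpolation formula with nodes -4, -2, 0, 2:
  L_0(t) = (t + 2)t(t - 2) / -48
  L_1(t) = (t + 4)t(t - 2) / 16
  L_2(t) = (t + 4)(t + 2)(t - 2) / -16
  L_3(t) = (t + 4)(t + 2)t / 48
Then h(t) = -228·L_0(t) - 38·L_1(t) + 0·L_2(t) + 30·L_3(t).
Expanding and collecting terms gives h(t) = 3t³ - t² + 5t.
Evaluating at t = -1: h(-1) = -9.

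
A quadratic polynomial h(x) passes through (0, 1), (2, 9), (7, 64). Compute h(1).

Using the Lagrange interpolation formula with nodes 0, 2, 7:
  L_0(x) = (x - 2)(x - 7) / 14
  L_1(x) = x(x - 7) / -10
  L_2(x) = x(x - 2) / 35
Then h(x) = 1·L_0(x) + 9·L_1(x) + 64·L_2(x).
Expanding and collecting terms gives h(x) = x² + 2x + 1.
Evaluating at x = 1: h(1) = 4.

4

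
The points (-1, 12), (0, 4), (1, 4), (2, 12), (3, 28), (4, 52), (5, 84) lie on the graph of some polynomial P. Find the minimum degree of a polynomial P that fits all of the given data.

2

Forward differences of the values at s = -1, 0, 1, 2, 3, 4, 5:
  P  : 12  4  4  12  28  52  84
  Δ  : -8  0  8  16  24  32
  Δ^2: 8  8  8  8  8
  Δ^3: 0  0  0  0
  Δ^4: 0  0  0
  Δ^5: 0  0
  Δ^6: 0
The second differences are constant (8) and nonzero, while all higher differences vanish, so the minimal degree is 2.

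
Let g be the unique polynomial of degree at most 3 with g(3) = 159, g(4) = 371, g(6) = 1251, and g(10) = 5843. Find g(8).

2979

Using the Lagrange interpolation formula with nodes 3, 4, 6, 10:
  L_0(u) = (u - 4)(u - 6)(u - 10) / -21
  L_1(u) = (u - 3)(u - 6)(u - 10) / 12
  L_2(u) = (u - 3)(u - 4)(u - 10) / -24
  L_3(u) = (u - 3)(u - 4)(u - 6) / 168
Then g(u) = 159·L_0(u) + 371·L_1(u) + 1251·L_2(u) + 5843·L_3(u).
Expanding and collecting terms gives g(u) = 6u³ - 2u² + 4u + 3.
Evaluating at u = 8: g(8) = 2979.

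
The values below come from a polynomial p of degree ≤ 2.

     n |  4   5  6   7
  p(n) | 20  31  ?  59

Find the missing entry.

On equispaced nodes a degree-2 polynomial has vanishing third forward difference, so
  - p(4) + 3·p(5) - 3·p(6) + p(7) = 0.
Substituting the known values and solving for p(6):
  -3·p(6) = -132
  p(6) = 44.

44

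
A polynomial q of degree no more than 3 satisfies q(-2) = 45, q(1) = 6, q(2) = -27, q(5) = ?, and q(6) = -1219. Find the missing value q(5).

The 4 known points determine the degree-3 polynomial uniquely.
Write q(u) = au^3 + bu^2 + cu + d. Substituting each data point gives a linear system:
  -8a + 4b - 2c + d = 45
  a + b + c + d = 6
  8a + 4b + 2c + d = -27
  216a + 36b + 6c + d = -1219
Solving the system yields a = -6, b = 1, c = 6, d = 5.
So q(u) = -6u^3 + u^2 + 6u + 5.
Then q(5) = -690.

-690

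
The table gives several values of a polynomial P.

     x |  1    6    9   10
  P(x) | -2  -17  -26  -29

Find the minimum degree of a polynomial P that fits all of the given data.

Divided differences on the nodes 1, 6, 9, 10:
  order 0: -2  -17  -26  -29
  order 1: -3  -3  -3
  order 2: 0  0
  order 3: 0
The order-1 divided differences are all -3 (nonzero) and every higher order vanishes, so the data lies on a polynomial of degree exactly 1.

1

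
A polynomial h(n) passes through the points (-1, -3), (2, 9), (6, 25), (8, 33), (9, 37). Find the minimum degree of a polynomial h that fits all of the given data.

Divided differences on the nodes -1, 2, 6, 8, 9:
  order 0: -3  9  25  33  37
  order 1: 4  4  4  4
  order 2: 0  0  0
  order 3: 0  0
  order 4: 0
The order-1 divided differences are all 4 (nonzero) and every higher order vanishes, so the data lies on a polynomial of degree exactly 1.

1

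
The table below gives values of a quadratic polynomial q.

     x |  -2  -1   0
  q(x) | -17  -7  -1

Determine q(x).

q(x) = -2x^2 + 4x - 1

Write q(x) = ax^2 + bx + c. Substituting each data point gives a linear system:
  4a - 2b + c = -17
  a - b + c = -7
  c = -1
Solving the system yields a = -2, b = 4, c = -1.
So q(x) = -2x^2 + 4x - 1.
Check: q(-1) = -7. ✓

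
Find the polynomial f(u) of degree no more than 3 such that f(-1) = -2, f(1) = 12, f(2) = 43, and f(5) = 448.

f(u) = 3u^3 + 2u^2 + 4u + 3

Write f(u) = au^3 + bu^2 + cu + d. Substituting each data point gives a linear system:
  -a + b - c + d = -2
  a + b + c + d = 12
  8a + 4b + 2c + d = 43
  125a + 25b + 5c + d = 448
Solving the system yields a = 3, b = 2, c = 4, d = 3.
So f(u) = 3u^3 + 2u^2 + 4u + 3.
Check: f(2) = 43. ✓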